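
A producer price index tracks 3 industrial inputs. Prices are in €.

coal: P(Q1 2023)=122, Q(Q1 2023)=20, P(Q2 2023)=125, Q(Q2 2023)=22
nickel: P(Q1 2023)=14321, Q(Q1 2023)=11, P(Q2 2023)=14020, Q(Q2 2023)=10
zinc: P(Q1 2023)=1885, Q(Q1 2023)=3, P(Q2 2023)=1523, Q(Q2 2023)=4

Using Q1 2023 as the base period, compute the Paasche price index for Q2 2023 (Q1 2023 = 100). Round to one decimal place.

97.1

Paasche price index uses current-period quantities as weights.
ΣP(Q2 2023)·Q(Q2 2023) = 125×22 + 14020×10 + 1523×4 = 2750 + 140200 + 6092 = 149042
ΣP(Q1 2023)·Q(Q2 2023) = 122×22 + 14321×10 + 1885×4 = 2684 + 143210 + 7540 = 153434
Index = 149042 / 153434 × 100 = 97.1375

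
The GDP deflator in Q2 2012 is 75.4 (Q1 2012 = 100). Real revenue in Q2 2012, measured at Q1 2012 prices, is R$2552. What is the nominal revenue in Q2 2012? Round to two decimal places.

1924.21

Nominal = Real × (Index/100) = 2552 × (75.4/100)
        = 2552 × 0.754 = 1924.2080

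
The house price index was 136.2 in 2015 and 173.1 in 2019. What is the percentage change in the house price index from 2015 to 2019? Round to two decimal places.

27.09%

Change = (173.1 − 136.2) / 136.2 × 100
       = 36.9 / 136.2 × 100 = 27.0925%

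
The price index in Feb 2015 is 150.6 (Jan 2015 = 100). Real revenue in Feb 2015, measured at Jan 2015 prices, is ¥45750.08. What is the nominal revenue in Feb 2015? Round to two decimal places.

68899.62

Nominal = Real × (Index/100) = 45750.08 × (150.6/100)
        = 45750.08 × 1.506 = 68899.6205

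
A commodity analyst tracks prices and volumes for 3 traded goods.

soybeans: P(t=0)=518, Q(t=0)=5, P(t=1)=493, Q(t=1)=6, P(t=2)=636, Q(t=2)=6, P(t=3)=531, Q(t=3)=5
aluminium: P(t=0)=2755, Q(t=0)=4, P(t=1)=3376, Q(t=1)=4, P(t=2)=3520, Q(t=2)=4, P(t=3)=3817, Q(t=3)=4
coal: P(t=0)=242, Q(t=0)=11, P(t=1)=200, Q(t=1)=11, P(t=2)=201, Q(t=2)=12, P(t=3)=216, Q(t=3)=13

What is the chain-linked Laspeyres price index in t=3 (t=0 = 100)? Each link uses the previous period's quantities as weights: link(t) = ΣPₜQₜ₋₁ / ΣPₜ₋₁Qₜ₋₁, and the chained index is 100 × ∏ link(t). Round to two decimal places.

Link t=0→t=1:
ΣP(t=1)Q(t=0) = 493×5 + 3376×4 + 200×11 = 2465 + 13504 + 2200 = 18169
ΣP(t=0)Q(t=0) = 518×5 + 2755×4 + 242×11 = 2590 + 11020 + 2662 = 16272
link = 18169/16272 = 1.116581
Link t=1→t=2:
ΣP(t=2)Q(t=1) = 636×6 + 3520×4 + 201×11 = 3816 + 14080 + 2211 = 20107
ΣP(t=1)Q(t=1) = 493×6 + 3376×4 + 200×11 = 2958 + 13504 + 2200 = 18662
link = 20107/18662 = 1.077430
Link t=2→t=3:
ΣP(t=3)Q(t=2) = 531×6 + 3817×4 + 216×12 = 3186 + 15268 + 2592 = 21046
ΣP(t=2)Q(t=2) = 636×6 + 3520×4 + 201×12 = 3816 + 14080 + 2412 = 20308
link = 21046/20308 = 1.036340
Chained index = 100 × 1.116581 × 1.077430 × 1.036340 = 124.6756

124.68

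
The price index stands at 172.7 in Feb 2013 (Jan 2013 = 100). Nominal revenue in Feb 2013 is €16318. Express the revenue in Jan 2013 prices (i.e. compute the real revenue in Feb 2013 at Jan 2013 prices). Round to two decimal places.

Real = Nominal ÷ (Index/100) = 16318 ÷ (172.7/100)
     = 16318 ÷ 1.727 = 9448.7551

9448.76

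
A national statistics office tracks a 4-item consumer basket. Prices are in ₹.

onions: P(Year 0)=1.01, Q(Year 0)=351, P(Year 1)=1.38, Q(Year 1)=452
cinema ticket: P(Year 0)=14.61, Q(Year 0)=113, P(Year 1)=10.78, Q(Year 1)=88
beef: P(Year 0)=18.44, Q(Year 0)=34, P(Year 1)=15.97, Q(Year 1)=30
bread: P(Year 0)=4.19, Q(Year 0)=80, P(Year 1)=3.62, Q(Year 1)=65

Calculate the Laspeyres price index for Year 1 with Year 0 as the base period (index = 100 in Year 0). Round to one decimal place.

Laspeyres price index uses base-period quantities as weights.
ΣP(Year 1)·Q(Year 0) = 1.38×351 + 10.78×113 + 15.97×34 + 3.62×80 = 484.38 + 1218.14 + 542.98 + 289.6 = 2535.1
ΣP(Year 0)·Q(Year 0) = 1.01×351 + 14.61×113 + 18.44×34 + 4.19×80 = 354.51 + 1650.93 + 626.96 + 335.2 = 2967.6
Index = 2535.1 / 2967.6 × 100 = 85.4259

85.4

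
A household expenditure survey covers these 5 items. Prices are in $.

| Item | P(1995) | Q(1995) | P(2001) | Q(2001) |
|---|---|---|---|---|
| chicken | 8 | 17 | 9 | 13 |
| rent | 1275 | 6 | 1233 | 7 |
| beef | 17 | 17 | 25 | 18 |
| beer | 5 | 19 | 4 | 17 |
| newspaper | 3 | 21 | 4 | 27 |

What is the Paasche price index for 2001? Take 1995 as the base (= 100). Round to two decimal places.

Paasche price index uses current-period quantities as weights.
ΣP(2001)·Q(2001) = 9×13 + 1233×7 + 25×18 + 4×17 + 4×27 = 117 + 8631 + 450 + 68 + 108 = 9374
ΣP(1995)·Q(2001) = 8×13 + 1275×7 + 17×18 + 5×17 + 3×27 = 104 + 8925 + 306 + 85 + 81 = 9501
Index = 9374 / 9501 × 100 = 98.6633

98.66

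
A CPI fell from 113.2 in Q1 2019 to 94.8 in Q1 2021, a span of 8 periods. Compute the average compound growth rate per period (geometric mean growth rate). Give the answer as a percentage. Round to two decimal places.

-2.19%

Growth factor = (94.8/113.2)^(1/8) = (0.837456)^(1/8) = 0.978071
Growth rate = 0.978071 − 1 = -0.021929 = -2.1929%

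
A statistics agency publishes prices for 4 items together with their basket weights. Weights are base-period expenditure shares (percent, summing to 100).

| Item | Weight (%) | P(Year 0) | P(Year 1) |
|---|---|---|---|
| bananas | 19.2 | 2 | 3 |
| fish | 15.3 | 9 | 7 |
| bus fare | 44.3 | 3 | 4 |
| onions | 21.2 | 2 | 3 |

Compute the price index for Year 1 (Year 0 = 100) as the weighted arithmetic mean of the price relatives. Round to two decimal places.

bananas: 19.2 × (3/2) = 19.2 × 1.500000 = 28.8000
fish: 15.3 × (7/9) = 15.3 × 0.777778 = 11.9000
bus fare: 44.3 × (4/3) = 44.3 × 1.333333 = 59.0667
onions: 21.2 × (3/2) = 21.2 × 1.500000 = 31.8000
Index = Σ wᵢ·(p₁ᵢ/p₀ᵢ) = 28.8000 + 11.9000 + 59.0667 + 31.8000 = 131.5667

131.57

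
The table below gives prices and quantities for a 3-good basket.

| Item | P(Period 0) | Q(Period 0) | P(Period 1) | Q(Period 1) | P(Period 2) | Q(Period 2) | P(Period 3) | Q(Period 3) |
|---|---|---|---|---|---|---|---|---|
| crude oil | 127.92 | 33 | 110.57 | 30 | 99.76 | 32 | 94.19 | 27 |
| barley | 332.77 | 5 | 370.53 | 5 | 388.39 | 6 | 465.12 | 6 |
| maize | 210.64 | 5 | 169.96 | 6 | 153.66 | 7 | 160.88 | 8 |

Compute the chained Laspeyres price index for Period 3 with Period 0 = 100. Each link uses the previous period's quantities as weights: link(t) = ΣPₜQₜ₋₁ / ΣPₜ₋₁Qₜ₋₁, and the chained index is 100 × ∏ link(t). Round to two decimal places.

90.98

Link Period 0→Period 1:
ΣP(Period 1)Q(Period 0) = 110.57×33 + 370.53×5 + 169.96×5 = 3648.81 + 1852.65 + 849.8 = 6351.26
ΣP(Period 0)Q(Period 0) = 127.92×33 + 332.77×5 + 210.64×5 = 4221.36 + 1663.85 + 1053.2 = 6938.41
link = 6351.26/6938.41 = 0.915377
Link Period 1→Period 2:
ΣP(Period 2)Q(Period 1) = 99.76×30 + 388.39×5 + 153.66×6 = 2992.8 + 1941.95 + 921.96 = 5856.71
ΣP(Period 1)Q(Period 1) = 110.57×30 + 370.53×5 + 169.96×6 = 3317.1 + 1852.65 + 1019.76 = 6189.51
link = 5856.71/6189.51 = 0.946232
Link Period 2→Period 3:
ΣP(Period 3)Q(Period 2) = 94.19×32 + 465.12×6 + 160.88×7 = 3014.08 + 2790.72 + 1126.16 = 6930.96
ΣP(Period 2)Q(Period 2) = 99.76×32 + 388.39×6 + 153.66×7 = 3192.32 + 2330.34 + 1075.62 = 6598.28
link = 6930.96/6598.28 = 1.050419
Chained index = 100 × 0.915377 × 0.946232 × 1.050419 = 90.9830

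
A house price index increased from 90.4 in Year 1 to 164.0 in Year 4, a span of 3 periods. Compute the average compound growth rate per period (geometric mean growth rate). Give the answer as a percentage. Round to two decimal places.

21.96%

Growth factor = (164.0/90.4)^(1/3) = (1.814159)^(1/3) = 1.219622
Growth rate = 1.219622 − 1 = 0.219622 = 21.9622%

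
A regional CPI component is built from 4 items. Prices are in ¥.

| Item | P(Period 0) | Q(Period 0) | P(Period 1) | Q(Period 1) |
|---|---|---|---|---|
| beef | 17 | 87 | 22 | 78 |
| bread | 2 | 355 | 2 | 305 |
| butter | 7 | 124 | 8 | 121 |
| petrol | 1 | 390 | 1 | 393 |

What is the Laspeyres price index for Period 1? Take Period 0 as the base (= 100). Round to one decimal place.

116.2

Laspeyres price index uses base-period quantities as weights.
ΣP(Period 1)·Q(Period 0) = 22×87 + 2×355 + 8×124 + 1×390 = 1914 + 710 + 992 + 390 = 4006
ΣP(Period 0)·Q(Period 0) = 17×87 + 2×355 + 7×124 + 1×390 = 1479 + 710 + 868 + 390 = 3447
Index = 4006 / 3447 × 100 = 116.2170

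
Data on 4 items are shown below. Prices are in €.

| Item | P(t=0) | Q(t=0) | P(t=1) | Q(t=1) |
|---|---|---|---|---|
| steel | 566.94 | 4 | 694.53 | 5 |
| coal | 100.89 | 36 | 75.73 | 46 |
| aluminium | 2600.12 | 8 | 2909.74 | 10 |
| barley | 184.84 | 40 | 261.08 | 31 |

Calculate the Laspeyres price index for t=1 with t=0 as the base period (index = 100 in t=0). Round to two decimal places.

Laspeyres price index uses base-period quantities as weights.
ΣP(t=1)·Q(t=0) = 694.53×4 + 75.73×36 + 2909.74×8 + 261.08×40 = 2778.12 + 2726.28 + 23277.92 + 10443.2 = 39225.52
ΣP(t=0)·Q(t=0) = 566.94×4 + 100.89×36 + 2600.12×8 + 184.84×40 = 2267.76 + 3632.04 + 20800.96 + 7393.6 = 34094.36
Index = 39225.52 / 34094.36 × 100 = 115.0499

115.05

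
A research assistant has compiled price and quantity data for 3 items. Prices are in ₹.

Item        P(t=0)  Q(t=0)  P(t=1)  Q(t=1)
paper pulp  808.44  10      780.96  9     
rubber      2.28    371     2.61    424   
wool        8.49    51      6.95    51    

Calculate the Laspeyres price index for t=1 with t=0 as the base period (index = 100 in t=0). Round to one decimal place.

Laspeyres price index uses base-period quantities as weights.
ΣP(t=1)·Q(t=0) = 780.96×10 + 2.61×371 + 6.95×51 = 7809.6 + 968.31 + 354.45 = 9132.36
ΣP(t=0)·Q(t=0) = 808.44×10 + 2.28×371 + 8.49×51 = 8084.4 + 845.88 + 432.99 = 9363.27
Index = 9132.36 / 9363.27 × 100 = 97.5339

97.5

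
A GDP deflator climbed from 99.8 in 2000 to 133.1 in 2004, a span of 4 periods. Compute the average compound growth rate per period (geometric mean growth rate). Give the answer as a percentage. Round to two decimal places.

7.46%

Growth factor = (133.1/99.8)^(1/4) = (1.333667)^(1/4) = 1.074637
Growth rate = 1.074637 − 1 = 0.074637 = 7.4637%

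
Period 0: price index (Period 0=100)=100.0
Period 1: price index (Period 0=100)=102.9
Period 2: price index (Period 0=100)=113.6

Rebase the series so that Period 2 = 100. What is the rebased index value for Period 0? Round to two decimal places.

88.03

Rebased(Period 0) = 100.0 / 113.6 × 100 = 88.0282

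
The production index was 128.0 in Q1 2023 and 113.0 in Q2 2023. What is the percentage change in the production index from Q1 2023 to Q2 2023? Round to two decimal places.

-11.72%

Change = (113.0 − 128.0) / 128.0 × 100
       = -15.0 / 128.0 × 100 = -11.7188%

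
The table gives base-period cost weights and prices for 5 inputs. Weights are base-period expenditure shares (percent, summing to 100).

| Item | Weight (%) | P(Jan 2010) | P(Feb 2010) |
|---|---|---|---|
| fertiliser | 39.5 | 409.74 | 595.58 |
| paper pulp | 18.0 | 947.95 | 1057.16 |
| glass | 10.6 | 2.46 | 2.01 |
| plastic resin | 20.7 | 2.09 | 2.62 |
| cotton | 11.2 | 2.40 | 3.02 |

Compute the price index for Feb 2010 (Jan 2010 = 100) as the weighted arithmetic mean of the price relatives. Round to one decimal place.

fertiliser: 39.5 × (595.58/409.74) = 39.5 × 1.453556 = 57.4155
paper pulp: 18.0 × (1057.16/947.95) = 18.0 × 1.115206 = 20.0737
glass: 10.6 × (2.01/2.46) = 10.6 × 0.817073 = 8.6610
plastic resin: 20.7 × (2.62/2.09) = 20.7 × 1.253589 = 25.9493
cotton: 11.2 × (3.02/2.40) = 11.2 × 1.258333 = 14.0933
Index = Σ wᵢ·(p₁ᵢ/p₀ᵢ) = 57.4155 + 20.0737 + 8.6610 + 25.9493 + 14.0933 = 126.1928

126.2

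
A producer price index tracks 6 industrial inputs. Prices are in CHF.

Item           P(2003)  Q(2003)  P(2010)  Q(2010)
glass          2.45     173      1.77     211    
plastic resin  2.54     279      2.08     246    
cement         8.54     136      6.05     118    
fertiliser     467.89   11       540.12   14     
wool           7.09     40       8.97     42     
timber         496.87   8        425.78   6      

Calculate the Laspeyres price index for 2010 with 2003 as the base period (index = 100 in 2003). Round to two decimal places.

97.58

Laspeyres price index uses base-period quantities as weights.
ΣP(2010)·Q(2003) = 1.77×173 + 2.08×279 + 6.05×136 + 540.12×11 + 8.97×40 + 425.78×8 = 306.21 + 580.32 + 822.8 + 5941.32 + 358.8 + 3406.24 = 11415.69
ΣP(2003)·Q(2003) = 2.45×173 + 2.54×279 + 8.54×136 + 467.89×11 + 7.09×40 + 496.87×8 = 423.85 + 708.66 + 1161.44 + 5146.79 + 283.6 + 3974.96 = 11699.3
Index = 11415.69 / 11699.3 × 100 = 97.5758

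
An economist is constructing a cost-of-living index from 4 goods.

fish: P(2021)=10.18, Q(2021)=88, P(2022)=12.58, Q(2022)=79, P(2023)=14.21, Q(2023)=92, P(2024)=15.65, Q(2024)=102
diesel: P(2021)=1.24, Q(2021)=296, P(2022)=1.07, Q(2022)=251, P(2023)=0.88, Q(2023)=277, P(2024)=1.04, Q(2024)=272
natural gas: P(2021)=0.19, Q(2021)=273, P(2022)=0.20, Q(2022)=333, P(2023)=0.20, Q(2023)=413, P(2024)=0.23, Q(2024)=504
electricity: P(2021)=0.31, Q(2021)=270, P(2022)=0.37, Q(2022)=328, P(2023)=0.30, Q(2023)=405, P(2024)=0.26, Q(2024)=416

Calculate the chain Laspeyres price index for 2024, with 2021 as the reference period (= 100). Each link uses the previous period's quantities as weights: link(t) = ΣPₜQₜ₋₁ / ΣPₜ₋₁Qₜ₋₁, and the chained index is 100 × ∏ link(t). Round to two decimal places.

128.95

Link 2021→2022:
ΣP(2022)Q(2021) = 12.58×88 + 1.07×296 + 0.20×273 + 0.37×270 = 1107.04 + 316.72 + 54.6 + 99.9 = 1578.26
ΣP(2021)Q(2021) = 10.18×88 + 1.24×296 + 0.19×273 + 0.31×270 = 895.84 + 367.04 + 51.87 + 83.7 = 1398.45
link = 1578.26/1398.45 = 1.128578
Link 2022→2023:
ΣP(2023)Q(2022) = 14.21×79 + 0.88×251 + 0.20×333 + 0.30×328 = 1122.59 + 220.88 + 66.6 + 98.4 = 1508.47
ΣP(2022)Q(2022) = 12.58×79 + 1.07×251 + 0.20×333 + 0.37×328 = 993.82 + 268.57 + 66.6 + 121.36 = 1450.35
link = 1508.47/1450.35 = 1.040073
Link 2023→2024:
ΣP(2024)Q(2023) = 15.65×92 + 1.04×277 + 0.23×413 + 0.26×405 = 1439.8 + 288.08 + 94.99 + 105.3 = 1928.17
ΣP(2023)Q(2023) = 14.21×92 + 0.88×277 + 0.20×413 + 0.30×405 = 1307.32 + 243.76 + 82.6 + 121.5 = 1755.18
link = 1928.17/1755.18 = 1.098560
Chained index = 100 × 1.128578 × 1.040073 × 1.098560 = 128.9493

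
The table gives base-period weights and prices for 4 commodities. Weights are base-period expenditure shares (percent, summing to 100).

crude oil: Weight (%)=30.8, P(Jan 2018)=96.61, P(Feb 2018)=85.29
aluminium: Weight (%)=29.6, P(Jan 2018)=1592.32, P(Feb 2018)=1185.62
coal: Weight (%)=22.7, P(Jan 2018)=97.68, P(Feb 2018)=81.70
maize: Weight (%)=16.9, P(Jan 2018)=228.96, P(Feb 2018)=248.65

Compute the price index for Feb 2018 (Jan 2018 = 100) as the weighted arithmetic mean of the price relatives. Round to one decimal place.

86.6

crude oil: 30.8 × (85.29/96.61) = 30.8 × 0.882828 = 27.1911
aluminium: 29.6 × (1185.62/1592.32) = 29.6 × 0.744587 = 22.0398
coal: 22.7 × (81.70/97.68) = 22.7 × 0.836405 = 18.9864
maize: 16.9 × (248.65/228.96) = 16.9 × 1.085998 = 18.3534
Index = Σ wᵢ·(p₁ᵢ/p₀ᵢ) = 27.1911 + 22.0398 + 18.9864 + 18.3534 = 86.5706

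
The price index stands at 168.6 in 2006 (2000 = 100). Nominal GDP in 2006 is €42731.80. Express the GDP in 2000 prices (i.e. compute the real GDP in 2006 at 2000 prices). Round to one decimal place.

25345.1

Real = Nominal ÷ (Index/100) = 42731.80 ÷ (168.6/100)
     = 42731.80 ÷ 1.686 = 25345.0771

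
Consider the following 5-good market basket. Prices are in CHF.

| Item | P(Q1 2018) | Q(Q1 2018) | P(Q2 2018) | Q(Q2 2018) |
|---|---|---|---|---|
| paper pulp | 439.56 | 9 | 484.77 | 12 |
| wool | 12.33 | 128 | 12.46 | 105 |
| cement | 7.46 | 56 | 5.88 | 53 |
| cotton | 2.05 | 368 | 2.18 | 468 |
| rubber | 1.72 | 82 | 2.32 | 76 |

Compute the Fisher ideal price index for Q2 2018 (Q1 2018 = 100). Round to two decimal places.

Laspeyres component (base-period weights):
ΣP(Q2 2018)Q(Q1 2018) = 484.77×9 + 12.46×128 + 5.88×56 + 2.18×368 + 2.32×82 = 4362.93 + 1594.88 + 329.28 + 802.24 + 190.24 = 7279.57
ΣP(Q1 2018)Q(Q1 2018) = 439.56×9 + 12.33×128 + 7.46×56 + 2.05×368 + 1.72×82 = 3956.04 + 1578.24 + 417.76 + 754.4 + 141.04 = 6847.48
L = 7279.57 / 6847.48 × 100 = 106.3102
Paasche component (current-period weights):
ΣP(Q2 2018)Q(Q2 2018) = 484.77×12 + 12.46×105 + 5.88×53 + 2.18×468 + 2.32×76 = 5817.24 + 1308.3 + 311.64 + 1020.24 + 176.32 = 8633.74
ΣP(Q1 2018)Q(Q2 2018) = 439.56×12 + 12.33×105 + 7.46×53 + 2.05×468 + 1.72×76 = 5274.72 + 1294.65 + 395.38 + 959.4 + 130.72 = 8054.87
P = 8633.74 / 8054.87 × 100 = 107.1866
Fisher = √(L × P) = √(106.3102 × 107.1866) = 106.7475

106.75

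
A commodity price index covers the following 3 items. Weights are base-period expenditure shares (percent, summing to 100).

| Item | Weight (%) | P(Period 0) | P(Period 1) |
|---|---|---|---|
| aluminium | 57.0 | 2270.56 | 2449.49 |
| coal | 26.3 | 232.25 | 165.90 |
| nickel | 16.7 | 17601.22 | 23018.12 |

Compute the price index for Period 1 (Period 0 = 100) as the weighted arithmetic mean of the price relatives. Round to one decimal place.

aluminium: 57.0 × (2449.49/2270.56) = 57.0 × 1.078804 = 61.4918
coal: 26.3 × (165.90/232.25) = 26.3 × 0.714316 = 18.7865
nickel: 16.7 × (23018.12/17601.22) = 16.7 × 1.307757 = 21.8395
Index = Σ wᵢ·(p₁ᵢ/p₀ᵢ) = 61.4918 + 18.7865 + 21.8395 = 102.1179

102.1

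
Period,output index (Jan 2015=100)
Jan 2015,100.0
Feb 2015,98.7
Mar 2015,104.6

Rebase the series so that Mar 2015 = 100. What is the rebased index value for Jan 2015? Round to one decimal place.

95.6

Rebased(Jan 2015) = 100.0 / 104.6 × 100 = 95.6023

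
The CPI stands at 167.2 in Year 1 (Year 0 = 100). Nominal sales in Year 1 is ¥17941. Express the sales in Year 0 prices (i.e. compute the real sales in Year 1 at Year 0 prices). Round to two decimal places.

10730.26

Real = Nominal ÷ (Index/100) = 17941 ÷ (167.2/100)
     = 17941 ÷ 1.672 = 10730.2632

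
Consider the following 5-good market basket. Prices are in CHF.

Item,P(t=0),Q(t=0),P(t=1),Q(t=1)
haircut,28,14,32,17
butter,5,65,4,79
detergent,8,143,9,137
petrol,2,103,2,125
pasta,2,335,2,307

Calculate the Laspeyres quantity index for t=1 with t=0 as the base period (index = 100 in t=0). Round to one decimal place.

Laspeyres quantity index uses base-period prices as weights.
ΣP(t=0)·Q(t=1) = 28×17 + 5×79 + 8×137 + 2×125 + 2×307 = 476 + 395 + 1096 + 250 + 614 = 2831
ΣP(t=0)·Q(t=0) = 28×14 + 5×65 + 8×143 + 2×103 + 2×335 = 392 + 325 + 1144 + 206 + 670 = 2737
Index = 2831 / 2737 × 100 = 103.4344

103.4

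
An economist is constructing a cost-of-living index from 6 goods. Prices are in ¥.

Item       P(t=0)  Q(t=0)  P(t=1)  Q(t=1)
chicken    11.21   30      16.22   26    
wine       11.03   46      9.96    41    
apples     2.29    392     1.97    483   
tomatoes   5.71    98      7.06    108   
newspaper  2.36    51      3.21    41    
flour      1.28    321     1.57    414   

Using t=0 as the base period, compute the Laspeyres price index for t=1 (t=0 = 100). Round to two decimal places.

108.63

Laspeyres price index uses base-period quantities as weights.
ΣP(t=1)·Q(t=0) = 16.22×30 + 9.96×46 + 1.97×392 + 7.06×98 + 3.21×51 + 1.57×321 = 486.6 + 458.16 + 772.24 + 691.88 + 163.71 + 503.97 = 3076.56
ΣP(t=0)·Q(t=0) = 11.21×30 + 11.03×46 + 2.29×392 + 5.71×98 + 2.36×51 + 1.28×321 = 336.3 + 507.38 + 897.68 + 559.58 + 120.36 + 410.88 = 2832.18
Index = 3076.56 / 2832.18 × 100 = 108.6287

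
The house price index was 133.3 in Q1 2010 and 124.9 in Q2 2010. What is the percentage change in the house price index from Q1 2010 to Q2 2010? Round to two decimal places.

-6.30%

Change = (124.9 − 133.3) / 133.3 × 100
       = -8.4 / 133.3 × 100 = -6.3016%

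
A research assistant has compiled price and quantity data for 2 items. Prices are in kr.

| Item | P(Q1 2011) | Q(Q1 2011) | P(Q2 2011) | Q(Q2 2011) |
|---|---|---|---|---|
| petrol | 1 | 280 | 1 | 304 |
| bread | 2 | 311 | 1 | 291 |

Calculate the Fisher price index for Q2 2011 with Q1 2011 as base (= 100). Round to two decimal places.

66.33

Laspeyres component (base-period weights):
ΣP(Q2 2011)Q(Q1 2011) = 1×280 + 1×311 = 280 + 311 = 591
ΣP(Q1 2011)Q(Q1 2011) = 1×280 + 2×311 = 280 + 622 = 902
L = 591 / 902 × 100 = 65.5211
Paasche component (current-period weights):
ΣP(Q2 2011)Q(Q2 2011) = 1×304 + 1×291 = 304 + 291 = 595
ΣP(Q1 2011)Q(Q2 2011) = 1×304 + 2×291 = 304 + 582 = 886
P = 595 / 886 × 100 = 67.1558
Fisher = √(L × P) = √(65.5211 × 67.1558) = 66.3334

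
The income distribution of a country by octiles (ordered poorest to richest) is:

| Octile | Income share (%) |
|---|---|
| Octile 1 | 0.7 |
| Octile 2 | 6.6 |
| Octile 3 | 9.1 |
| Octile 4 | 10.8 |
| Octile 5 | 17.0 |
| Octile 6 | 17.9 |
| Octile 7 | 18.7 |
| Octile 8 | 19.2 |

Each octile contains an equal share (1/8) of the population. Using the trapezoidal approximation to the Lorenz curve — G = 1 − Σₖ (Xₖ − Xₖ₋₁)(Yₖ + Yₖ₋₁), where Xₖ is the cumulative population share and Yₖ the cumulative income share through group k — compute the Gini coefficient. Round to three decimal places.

0.278

Cumulative income shares Yₖ: 0.0070, 0.0730, 0.1640, 0.2720, 0.4420, 0.6210, 0.8080, 1.0000
Σ (Xₖ−Xₖ₋₁)(Yₖ+Yₖ₋₁) = (1/8)(0.0070+0.0000) + (1/8)(0.0730+0.0070) + (1/8)(0.1640+0.0730) + (1/8)(0.2720+0.1640) + (1/8)(0.4420+0.2720) + (1/8)(0.6210+0.4420) + (1/8)(0.8080+0.6210) + (1/8)(1.0000+0.8080)
  = 0.0009 + 0.0100 + 0.0296 + 0.0545 + 0.0893 + 0.1329 + 0.1786 + 0.2260 = 0.7218
G = 1 − 0.7218 = 0.2782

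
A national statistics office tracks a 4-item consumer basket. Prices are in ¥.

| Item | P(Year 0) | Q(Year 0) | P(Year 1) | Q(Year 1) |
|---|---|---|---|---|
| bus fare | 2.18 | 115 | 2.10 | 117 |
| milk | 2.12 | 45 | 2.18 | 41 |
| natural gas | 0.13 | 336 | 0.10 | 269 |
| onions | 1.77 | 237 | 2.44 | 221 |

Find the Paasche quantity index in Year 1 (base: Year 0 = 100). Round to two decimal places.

94.72

Paasche quantity index uses current-period prices as weights.
ΣP(Year 1)·Q(Year 1) = 2.10×117 + 2.18×41 + 0.10×269 + 2.44×221 = 245.7 + 89.38 + 26.9 + 539.24 = 901.22
ΣP(Year 1)·Q(Year 0) = 2.10×115 + 2.18×45 + 0.10×336 + 2.44×237 = 241.5 + 98.1 + 33.6 + 578.28 = 951.48
Index = 901.22 / 951.48 × 100 = 94.7177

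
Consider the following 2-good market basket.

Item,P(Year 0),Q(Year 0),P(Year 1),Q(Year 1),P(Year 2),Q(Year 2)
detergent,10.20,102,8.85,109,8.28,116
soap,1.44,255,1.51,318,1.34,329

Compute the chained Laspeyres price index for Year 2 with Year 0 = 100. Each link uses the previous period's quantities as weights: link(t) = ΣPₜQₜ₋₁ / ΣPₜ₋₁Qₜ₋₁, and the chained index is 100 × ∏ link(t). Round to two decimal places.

84.13

Link Year 0→Year 1:
ΣP(Year 1)Q(Year 0) = 8.85×102 + 1.51×255 = 902.7 + 385.05 = 1287.75
ΣP(Year 0)Q(Year 0) = 10.20×102 + 1.44×255 = 1040.4 + 367.2 = 1407.6
link = 1287.75/1407.6 = 0.914855
Link Year 1→Year 2:
ΣP(Year 2)Q(Year 1) = 8.28×109 + 1.34×318 = 902.52 + 426.12 = 1328.64
ΣP(Year 1)Q(Year 1) = 8.85×109 + 1.51×318 = 964.65 + 480.18 = 1444.83
link = 1328.64/1444.83 = 0.919582
Chained index = 100 × 0.914855 × 0.919582 = 84.1284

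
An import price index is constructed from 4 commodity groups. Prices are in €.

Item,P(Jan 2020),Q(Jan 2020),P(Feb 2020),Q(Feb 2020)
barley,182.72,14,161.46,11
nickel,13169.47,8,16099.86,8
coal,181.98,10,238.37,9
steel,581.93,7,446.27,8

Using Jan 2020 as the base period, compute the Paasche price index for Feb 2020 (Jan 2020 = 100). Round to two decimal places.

119.91

Paasche price index uses current-period quantities as weights.
ΣP(Feb 2020)·Q(Feb 2020) = 161.46×11 + 16099.86×8 + 238.37×9 + 446.27×8 = 1776.06 + 128798.88 + 2145.33 + 3570.16 = 136290.43
ΣP(Jan 2020)·Q(Feb 2020) = 182.72×11 + 13169.47×8 + 181.98×9 + 581.93×8 = 2009.92 + 105355.76 + 1637.82 + 4655.44 = 113658.94
Index = 136290.43 / 113658.94 × 100 = 119.9118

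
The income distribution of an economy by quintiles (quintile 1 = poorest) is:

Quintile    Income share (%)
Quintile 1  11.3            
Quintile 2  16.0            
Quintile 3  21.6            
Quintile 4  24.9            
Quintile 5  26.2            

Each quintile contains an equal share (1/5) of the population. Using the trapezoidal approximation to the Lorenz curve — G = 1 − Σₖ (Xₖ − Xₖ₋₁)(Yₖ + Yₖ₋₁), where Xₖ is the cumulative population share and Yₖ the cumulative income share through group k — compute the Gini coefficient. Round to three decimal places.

0.155

Cumulative income shares Yₖ: 0.1130, 0.2730, 0.4890, 0.7380, 1.0000
Σ (Xₖ−Xₖ₋₁)(Yₖ+Yₖ₋₁) = (1/5)(0.1130+0.0000) + (1/5)(0.2730+0.1130) + (1/5)(0.4890+0.2730) + (1/5)(0.7380+0.4890) + (1/5)(1.0000+0.7380)
  = 0.0226 + 0.0772 + 0.1524 + 0.2454 + 0.3476 = 0.8452
G = 1 − 0.8452 = 0.1548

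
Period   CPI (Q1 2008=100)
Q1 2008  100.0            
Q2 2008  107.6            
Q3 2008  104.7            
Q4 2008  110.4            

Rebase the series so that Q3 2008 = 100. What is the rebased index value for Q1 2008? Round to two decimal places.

Rebased(Q1 2008) = 100.0 / 104.7 × 100 = 95.5110

95.51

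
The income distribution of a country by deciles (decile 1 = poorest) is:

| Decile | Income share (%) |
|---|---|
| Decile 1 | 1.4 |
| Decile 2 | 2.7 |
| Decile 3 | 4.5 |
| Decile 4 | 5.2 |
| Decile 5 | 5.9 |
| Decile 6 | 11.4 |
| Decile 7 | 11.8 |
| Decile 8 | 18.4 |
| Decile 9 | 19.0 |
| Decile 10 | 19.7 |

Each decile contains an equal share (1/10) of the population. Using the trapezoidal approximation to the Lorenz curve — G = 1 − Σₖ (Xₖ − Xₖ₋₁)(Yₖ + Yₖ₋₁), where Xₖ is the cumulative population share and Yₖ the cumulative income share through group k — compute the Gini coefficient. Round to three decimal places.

0.374

Cumulative income shares Yₖ: 0.0140, 0.0410, 0.0860, 0.1380, 0.1970, 0.3110, 0.4290, 0.6130, 0.8030, 1.0000
Σ (Xₖ−Xₖ₋₁)(Yₖ+Yₖ₋₁) = (1/10)(0.0140+0.0000) + (1/10)(0.0410+0.0140) + (1/10)(0.0860+0.0410) + (1/10)(0.1380+0.0860) + (1/10)(0.1970+0.1380) + (1/10)(0.3110+0.1970) + (1/10)(0.4290+0.3110) + (1/10)(0.6130+0.4290) + (1/10)(0.8030+0.6130) + (1/10)(1.0000+0.8030)
  = 0.0014 + 0.0055 + 0.0127 + 0.0224 + 0.0335 + 0.0508 + 0.0740 + 0.1042 + 0.1416 + 0.1803 = 0.6264
G = 1 − 0.6264 = 0.3736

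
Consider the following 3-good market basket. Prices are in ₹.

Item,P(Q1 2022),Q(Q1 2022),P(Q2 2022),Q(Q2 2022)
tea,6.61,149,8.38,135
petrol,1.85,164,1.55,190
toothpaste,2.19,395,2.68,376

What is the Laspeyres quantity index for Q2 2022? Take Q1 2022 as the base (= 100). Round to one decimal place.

Laspeyres quantity index uses base-period prices as weights.
ΣP(Q1 2022)·Q(Q2 2022) = 6.61×135 + 1.85×190 + 2.19×376 = 892.35 + 351.5 + 823.44 = 2067.29
ΣP(Q1 2022)·Q(Q1 2022) = 6.61×149 + 1.85×164 + 2.19×395 = 984.89 + 303.4 + 865.05 = 2153.34
Index = 2067.29 / 2153.34 × 100 = 96.0039

96.0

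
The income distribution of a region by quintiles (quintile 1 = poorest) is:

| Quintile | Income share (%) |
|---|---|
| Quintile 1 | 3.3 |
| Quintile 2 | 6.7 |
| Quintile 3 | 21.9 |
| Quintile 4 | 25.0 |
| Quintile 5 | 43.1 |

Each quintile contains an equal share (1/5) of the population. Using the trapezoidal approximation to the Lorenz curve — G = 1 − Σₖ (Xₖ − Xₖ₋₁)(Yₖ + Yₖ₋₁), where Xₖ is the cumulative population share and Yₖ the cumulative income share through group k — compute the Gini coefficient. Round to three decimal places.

Cumulative income shares Yₖ: 0.0330, 0.1000, 0.3190, 0.5690, 1.0000
Σ (Xₖ−Xₖ₋₁)(Yₖ+Yₖ₋₁) = (1/5)(0.0330+0.0000) + (1/5)(0.1000+0.0330) + (1/5)(0.3190+0.1000) + (1/5)(0.5690+0.3190) + (1/5)(1.0000+0.5690)
  = 0.0066 + 0.0266 + 0.0838 + 0.1776 + 0.3138 = 0.6084
G = 1 − 0.6084 = 0.3916

0.392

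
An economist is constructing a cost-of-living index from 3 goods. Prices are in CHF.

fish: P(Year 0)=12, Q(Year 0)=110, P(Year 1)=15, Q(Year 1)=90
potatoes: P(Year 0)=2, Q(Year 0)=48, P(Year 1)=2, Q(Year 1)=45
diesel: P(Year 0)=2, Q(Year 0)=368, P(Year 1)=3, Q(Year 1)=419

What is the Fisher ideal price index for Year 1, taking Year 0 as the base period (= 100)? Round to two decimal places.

Laspeyres component (base-period weights):
ΣP(Year 1)Q(Year 0) = 15×110 + 2×48 + 3×368 = 1650 + 96 + 1104 = 2850
ΣP(Year 0)Q(Year 0) = 12×110 + 2×48 + 2×368 = 1320 + 96 + 736 = 2152
L = 2850 / 2152 × 100 = 132.4349
Paasche component (current-period weights):
ΣP(Year 1)Q(Year 1) = 15×90 + 2×45 + 3×419 = 1350 + 90 + 1257 = 2697
ΣP(Year 0)Q(Year 1) = 12×90 + 2×45 + 2×419 = 1080 + 90 + 838 = 2008
P = 2697 / 2008 × 100 = 134.3127
Fisher = √(L × P) = √(132.4349 × 134.3127) = 133.3705

133.37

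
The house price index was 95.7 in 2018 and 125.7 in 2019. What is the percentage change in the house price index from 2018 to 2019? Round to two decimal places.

31.35%

Change = (125.7 − 95.7) / 95.7 × 100
       = 30.0 / 95.7 × 100 = 31.3480%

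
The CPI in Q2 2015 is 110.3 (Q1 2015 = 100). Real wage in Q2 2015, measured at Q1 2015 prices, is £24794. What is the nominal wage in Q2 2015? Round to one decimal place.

27347.8

Nominal = Real × (Index/100) = 24794 × (110.3/100)
        = 24794 × 1.103 = 27347.7820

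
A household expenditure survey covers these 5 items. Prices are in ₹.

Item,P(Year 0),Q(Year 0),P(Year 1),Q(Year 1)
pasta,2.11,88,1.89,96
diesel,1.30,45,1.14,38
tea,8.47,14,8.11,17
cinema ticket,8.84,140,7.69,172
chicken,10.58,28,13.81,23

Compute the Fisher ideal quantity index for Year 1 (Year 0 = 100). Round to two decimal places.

112.74

Laspeyres component (base-period weights):
ΣP(Year 0)Q(Year 1) = 2.11×96 + 1.30×38 + 8.47×17 + 8.84×172 + 10.58×23 = 202.56 + 49.4 + 143.99 + 1520.48 + 243.34 = 2159.77
ΣP(Year 0)Q(Year 0) = 2.11×88 + 1.30×45 + 8.47×14 + 8.84×140 + 10.58×28 = 185.68 + 58.5 + 118.58 + 1237.6 + 296.24 = 1896.6
L = 2159.77 / 1896.6 × 100 = 113.8759
Paasche component (current-period weights):
ΣP(Year 1)Q(Year 1) = 1.89×96 + 1.14×38 + 8.11×17 + 7.69×172 + 13.81×23 = 181.44 + 43.32 + 137.87 + 1322.68 + 317.63 = 2002.94
ΣP(Year 1)Q(Year 0) = 1.89×88 + 1.14×45 + 8.11×14 + 7.69×140 + 13.81×28 = 166.32 + 51.3 + 113.54 + 1076.6 + 386.68 = 1794.44
P = 2002.94 / 1794.44 × 100 = 111.6192
Fisher = √(L × P) = √(113.8759 × 111.6192) = 112.7419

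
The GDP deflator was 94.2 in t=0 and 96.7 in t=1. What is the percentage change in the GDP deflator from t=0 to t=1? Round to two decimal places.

2.65%

Change = (96.7 − 94.2) / 94.2 × 100
       = 2.5 / 94.2 × 100 = 2.6539%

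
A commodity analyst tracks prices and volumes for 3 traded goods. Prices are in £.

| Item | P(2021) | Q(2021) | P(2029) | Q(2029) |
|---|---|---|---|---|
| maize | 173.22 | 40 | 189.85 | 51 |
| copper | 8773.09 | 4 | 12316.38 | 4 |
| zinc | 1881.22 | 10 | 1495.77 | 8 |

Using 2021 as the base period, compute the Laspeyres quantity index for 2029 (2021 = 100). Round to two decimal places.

Laspeyres quantity index uses base-period prices as weights.
ΣP(2021)·Q(2029) = 173.22×51 + 8773.09×4 + 1881.22×8 = 8834.22 + 35092.36 + 15049.76 = 58976.34
ΣP(2021)·Q(2021) = 173.22×40 + 8773.09×4 + 1881.22×10 = 6928.8 + 35092.36 + 18812.2 = 60833.36
Index = 58976.34 / 60833.36 × 100 = 96.9474

96.95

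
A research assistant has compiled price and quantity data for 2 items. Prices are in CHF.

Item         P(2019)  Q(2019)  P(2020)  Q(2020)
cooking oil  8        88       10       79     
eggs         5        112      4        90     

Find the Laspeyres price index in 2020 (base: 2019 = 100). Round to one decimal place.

105.1

Laspeyres price index uses base-period quantities as weights.
ΣP(2020)·Q(2019) = 10×88 + 4×112 = 880 + 448 = 1328
ΣP(2019)·Q(2019) = 8×88 + 5×112 = 704 + 560 = 1264
Index = 1328 / 1264 × 100 = 105.0633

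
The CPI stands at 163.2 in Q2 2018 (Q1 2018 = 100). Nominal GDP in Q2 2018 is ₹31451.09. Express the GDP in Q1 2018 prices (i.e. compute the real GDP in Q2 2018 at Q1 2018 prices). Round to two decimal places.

Real = Nominal ÷ (Index/100) = 31451.09 ÷ (163.2/100)
     = 31451.09 ÷ 1.632 = 19271.5012

19271.50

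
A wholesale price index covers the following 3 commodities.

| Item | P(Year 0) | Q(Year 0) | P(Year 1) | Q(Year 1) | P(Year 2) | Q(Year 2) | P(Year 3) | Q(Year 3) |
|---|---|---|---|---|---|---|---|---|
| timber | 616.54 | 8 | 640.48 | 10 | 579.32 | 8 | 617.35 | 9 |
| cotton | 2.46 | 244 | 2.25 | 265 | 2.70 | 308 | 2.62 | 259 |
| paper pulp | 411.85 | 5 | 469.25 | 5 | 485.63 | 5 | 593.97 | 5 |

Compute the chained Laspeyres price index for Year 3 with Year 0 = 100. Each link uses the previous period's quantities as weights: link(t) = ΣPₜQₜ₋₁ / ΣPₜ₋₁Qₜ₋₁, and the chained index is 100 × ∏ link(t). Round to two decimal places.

111.50

Link Year 0→Year 1:
ΣP(Year 1)Q(Year 0) = 640.48×8 + 2.25×244 + 469.25×5 = 5123.84 + 549 + 2346.25 = 8019.09
ΣP(Year 0)Q(Year 0) = 616.54×8 + 2.46×244 + 411.85×5 = 4932.32 + 600.24 + 2059.25 = 7591.81
link = 8019.09/7591.81 = 1.056282
Link Year 1→Year 2:
ΣP(Year 2)Q(Year 1) = 579.32×10 + 2.70×265 + 485.63×5 = 5793.2 + 715.5 + 2428.15 = 8936.85
ΣP(Year 1)Q(Year 1) = 640.48×10 + 2.25×265 + 469.25×5 = 6404.8 + 596.25 + 2346.25 = 9347.3
link = 8936.85/9347.3 = 0.956089
Link Year 2→Year 3:
ΣP(Year 3)Q(Year 2) = 617.35×8 + 2.62×308 + 593.97×5 = 4938.8 + 806.96 + 2969.85 = 8715.61
ΣP(Year 2)Q(Year 2) = 579.32×8 + 2.70×308 + 485.63×5 = 4634.56 + 831.6 + 2428.15 = 7894.31
link = 8715.61/7894.31 = 1.104037
Chained index = 100 × 1.056282 × 0.956089 × 1.104037 = 111.4966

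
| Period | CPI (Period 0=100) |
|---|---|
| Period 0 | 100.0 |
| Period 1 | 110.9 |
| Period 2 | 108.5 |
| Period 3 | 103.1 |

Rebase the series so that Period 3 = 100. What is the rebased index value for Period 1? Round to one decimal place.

Rebased(Period 1) = 110.9 / 103.1 × 100 = 107.5655

107.6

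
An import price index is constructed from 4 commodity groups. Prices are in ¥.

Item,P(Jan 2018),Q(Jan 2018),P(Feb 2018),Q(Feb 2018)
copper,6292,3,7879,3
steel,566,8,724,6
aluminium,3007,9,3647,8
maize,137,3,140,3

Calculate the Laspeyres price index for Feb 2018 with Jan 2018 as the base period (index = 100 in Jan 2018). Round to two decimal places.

123.18

Laspeyres price index uses base-period quantities as weights.
ΣP(Feb 2018)·Q(Jan 2018) = 7879×3 + 724×8 + 3647×9 + 140×3 = 23637 + 5792 + 32823 + 420 = 62672
ΣP(Jan 2018)·Q(Jan 2018) = 6292×3 + 566×8 + 3007×9 + 137×3 = 18876 + 4528 + 27063 + 411 = 50878
Index = 62672 / 50878 × 100 = 123.1809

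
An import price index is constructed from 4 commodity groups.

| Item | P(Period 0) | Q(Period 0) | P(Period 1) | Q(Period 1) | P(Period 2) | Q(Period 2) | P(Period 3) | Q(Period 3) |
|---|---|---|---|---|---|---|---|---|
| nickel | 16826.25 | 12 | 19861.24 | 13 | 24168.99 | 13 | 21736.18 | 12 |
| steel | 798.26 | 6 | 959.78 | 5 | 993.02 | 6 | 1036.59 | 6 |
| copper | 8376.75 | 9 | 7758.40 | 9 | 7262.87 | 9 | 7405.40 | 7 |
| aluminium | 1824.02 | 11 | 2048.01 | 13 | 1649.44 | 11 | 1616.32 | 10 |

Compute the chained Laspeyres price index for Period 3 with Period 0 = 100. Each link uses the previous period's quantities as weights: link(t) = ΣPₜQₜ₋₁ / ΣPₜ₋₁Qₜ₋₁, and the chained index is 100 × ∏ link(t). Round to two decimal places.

Link Period 0→Period 1:
ΣP(Period 1)Q(Period 0) = 19861.24×12 + 959.78×6 + 7758.40×9 + 2048.01×11 = 238334.88 + 5758.68 + 69825.6 + 22528.11 = 336447.27
ΣP(Period 0)Q(Period 0) = 16826.25×12 + 798.26×6 + 8376.75×9 + 1824.02×11 = 201915 + 4789.56 + 75390.75 + 20064.22 = 302159.53
link = 336447.27/302159.53 = 1.113476
Link Period 1→Period 2:
ΣP(Period 2)Q(Period 1) = 24168.99×13 + 993.02×5 + 7262.87×9 + 1649.44×13 = 314196.87 + 4965.1 + 65365.83 + 21442.72 = 405970.52
ΣP(Period 1)Q(Period 1) = 19861.24×13 + 959.78×5 + 7758.40×9 + 2048.01×13 = 258196.12 + 4798.9 + 69825.6 + 26624.13 = 359444.75
link = 405970.52/359444.75 = 1.129438
Link Period 2→Period 3:
ΣP(Period 3)Q(Period 2) = 21736.18×13 + 1036.59×6 + 7405.40×9 + 1616.32×11 = 282570.34 + 6219.54 + 66648.6 + 17779.52 = 373218
ΣP(Period 2)Q(Period 2) = 24168.99×13 + 993.02×6 + 7262.87×9 + 1649.44×11 = 314196.87 + 5958.12 + 65365.83 + 18143.84 = 403664.66
link = 373218/403664.66 = 0.924574
Chained index = 100 × 1.113476 × 1.129438 × 0.924574 = 116.2746

116.27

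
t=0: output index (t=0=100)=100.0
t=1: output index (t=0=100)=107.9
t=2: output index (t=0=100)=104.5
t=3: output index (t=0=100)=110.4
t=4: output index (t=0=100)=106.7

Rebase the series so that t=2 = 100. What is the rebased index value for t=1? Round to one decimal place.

103.3

Rebased(t=1) = 107.9 / 104.5 × 100 = 103.2536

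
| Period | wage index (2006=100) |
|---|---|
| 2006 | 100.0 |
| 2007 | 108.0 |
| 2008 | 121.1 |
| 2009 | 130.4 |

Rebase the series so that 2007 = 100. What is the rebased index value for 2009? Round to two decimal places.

Rebased(2009) = 130.4 / 108.0 × 100 = 120.7407

120.74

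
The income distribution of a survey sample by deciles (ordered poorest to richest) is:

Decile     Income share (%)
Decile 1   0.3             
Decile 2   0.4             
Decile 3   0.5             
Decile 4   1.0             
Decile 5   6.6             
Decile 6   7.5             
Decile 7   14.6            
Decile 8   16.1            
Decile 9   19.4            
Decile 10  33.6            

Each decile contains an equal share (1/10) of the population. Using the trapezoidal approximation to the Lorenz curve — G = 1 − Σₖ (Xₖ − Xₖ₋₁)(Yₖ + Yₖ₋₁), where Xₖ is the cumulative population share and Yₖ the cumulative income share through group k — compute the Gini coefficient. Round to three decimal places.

Cumulative income shares Yₖ: 0.0030, 0.0070, 0.0120, 0.0220, 0.0880, 0.1630, 0.3090, 0.4700, 0.6640, 1.0000
Σ (Xₖ−Xₖ₋₁)(Yₖ+Yₖ₋₁) = (1/10)(0.0030+0.0000) + (1/10)(0.0070+0.0030) + (1/10)(0.0120+0.0070) + (1/10)(0.0220+0.0120) + (1/10)(0.0880+0.0220) + (1/10)(0.1630+0.0880) + (1/10)(0.3090+0.1630) + (1/10)(0.4700+0.3090) + (1/10)(0.6640+0.4700) + (1/10)(1.0000+0.6640)
  = 0.0003 + 0.0010 + 0.0019 + 0.0034 + 0.0110 + 0.0251 + 0.0472 + 0.0779 + 0.1134 + 0.1664 = 0.4476
G = 1 − 0.4476 = 0.5524

0.552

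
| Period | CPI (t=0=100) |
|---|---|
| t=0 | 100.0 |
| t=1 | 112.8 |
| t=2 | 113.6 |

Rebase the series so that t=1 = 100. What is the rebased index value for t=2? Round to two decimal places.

Rebased(t=2) = 113.6 / 112.8 × 100 = 100.7092

100.71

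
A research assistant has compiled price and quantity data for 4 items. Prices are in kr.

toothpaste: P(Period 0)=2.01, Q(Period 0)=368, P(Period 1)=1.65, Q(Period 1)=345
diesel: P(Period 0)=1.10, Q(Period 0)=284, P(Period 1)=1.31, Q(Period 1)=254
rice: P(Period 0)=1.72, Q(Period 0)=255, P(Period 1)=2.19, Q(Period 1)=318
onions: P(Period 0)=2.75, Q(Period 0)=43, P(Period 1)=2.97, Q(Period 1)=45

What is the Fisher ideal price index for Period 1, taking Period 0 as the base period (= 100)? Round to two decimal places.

104.44

Laspeyres component (base-period weights):
ΣP(Period 1)Q(Period 0) = 1.65×368 + 1.31×284 + 2.19×255 + 2.97×43 = 607.2 + 372.04 + 558.45 + 127.71 = 1665.4
ΣP(Period 0)Q(Period 0) = 2.01×368 + 1.10×284 + 1.72×255 + 2.75×43 = 739.68 + 312.4 + 438.6 + 118.25 = 1608.93
L = 1665.4 / 1608.93 × 100 = 103.5098
Paasche component (current-period weights):
ΣP(Period 1)Q(Period 1) = 1.65×345 + 1.31×254 + 2.19×318 + 2.97×45 = 569.25 + 332.74 + 696.42 + 133.65 = 1732.06
ΣP(Period 0)Q(Period 1) = 2.01×345 + 1.10×254 + 1.72×318 + 2.75×45 = 693.45 + 279.4 + 546.96 + 123.75 = 1643.56
P = 1732.06 / 1643.56 × 100 = 105.3847
Fisher = √(L × P) = √(103.5098 × 105.3847) = 104.4430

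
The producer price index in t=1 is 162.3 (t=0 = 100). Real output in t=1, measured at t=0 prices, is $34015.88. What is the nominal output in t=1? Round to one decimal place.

55207.8

Nominal = Real × (Index/100) = 34015.88 × (162.3/100)
        = 34015.88 × 1.623 = 55207.7732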